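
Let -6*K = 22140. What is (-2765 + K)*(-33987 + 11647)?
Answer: 144204700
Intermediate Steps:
K = -3690 (K = -⅙*22140 = -3690)
(-2765 + K)*(-33987 + 11647) = (-2765 - 3690)*(-33987 + 11647) = -6455*(-22340) = 144204700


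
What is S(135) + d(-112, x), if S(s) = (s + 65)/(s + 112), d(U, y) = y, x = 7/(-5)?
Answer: -729/1235 ≈ -0.59028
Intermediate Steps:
x = -7/5 (x = -1/5*7 = -7/5 ≈ -1.4000)
S(s) = (65 + s)/(112 + s)
S(135) + d(-112, x) = (65 + 135)/(112 + 135) - 7/5 = 200/247 - 7/5 = -729/1235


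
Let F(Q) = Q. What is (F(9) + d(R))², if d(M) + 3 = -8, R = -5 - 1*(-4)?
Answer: 4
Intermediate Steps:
R = -1 (R = -5 + 4 = -1)
d(M) = -11 (d(M) = -3 - 8 = -11)
(F(9) + d(R))² = (9 - 11)² = (-2)² = 4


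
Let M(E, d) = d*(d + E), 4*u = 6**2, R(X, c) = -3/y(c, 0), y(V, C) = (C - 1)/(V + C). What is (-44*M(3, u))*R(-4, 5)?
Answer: -71280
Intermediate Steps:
y(V, C) = (-1 + C)/(C + V)
R(X, c) = 3*c (R(X, c) = -3*(0 + c)/(-1 + 0) = -3*(-c) = -(-3)*c = 3*c)
u = 9 (u = (1/4)*6**2 = (1/4)*36 = 9)
M(E, d) = d*(E + d)
(-44*M(3, u))*R(-4, 5) = (-396*(3 + 9))*(3*5) = -396*12*15 = -44*108*15 = -4752*15 = -71280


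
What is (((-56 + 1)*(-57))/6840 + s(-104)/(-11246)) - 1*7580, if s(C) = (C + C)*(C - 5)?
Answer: -1023146371/134952 ≈ -7581.6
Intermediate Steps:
s(C) = 2*C*(-5 + C) (s(C) = (2*C)*(-5 + C) = 2*C*(-5 + C))
(((-56 + 1)*(-57))/6840 + s(-104)/(-11246)) - 1*7580 = (((-56 + 1)*(-57))/6840 + (2*(-104)*(-5 - 104))/(-11246)) - 1*7580 = (-55*(-57)*(1/6840) + (2*(-104)*(-109))*(-1/11246)) - 7580 = (3135*(1/6840) + 22672*(-1/11246)) - 7580 = (11/24 - 11336/5623) - 7580 = -210211/134952 - 7580 = -1023146371/134952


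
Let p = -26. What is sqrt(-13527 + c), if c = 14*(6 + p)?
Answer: I*sqrt(13807) ≈ 117.5*I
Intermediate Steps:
c = -280 (c = 14*(6 - 26) = 14*(-20) = -280)
sqrt(-13527 + c) = sqrt(-13527 - 280) = sqrt(-13807) = I*sqrt(13807)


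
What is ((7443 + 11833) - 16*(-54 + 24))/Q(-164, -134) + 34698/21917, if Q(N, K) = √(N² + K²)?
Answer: 34698/21917 + 9878*√11213/11213 ≈ 94.867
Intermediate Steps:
Q(N, K) = √(K² + N²)
((7443 + 11833) - 16*(-54 + 24))/Q(-164, -134) + 34698/21917 = ((7443 + 11833) - 16*(-54 + 24))/(√((-134)² + (-164)²)) + 34698/21917 = (19276 - 16*(-30))/(√(17956 + 26896)) + 34698*(1/21917) = (19276 + 480)/(√44852) + 34698/21917 = 19756/((2*√11213)) + 34698/21917 = 19756*(√11213/22426) + 34698/21917 = 9878*√11213/11213 + 34698/21917 = 34698/21917 + 9878*√11213/11213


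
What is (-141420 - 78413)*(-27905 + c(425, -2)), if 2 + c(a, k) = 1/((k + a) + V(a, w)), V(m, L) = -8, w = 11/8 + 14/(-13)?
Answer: 2545974785532/415 ≈ 6.1349e+9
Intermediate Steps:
w = 31/104 (w = 11*(1/8) + 14*(-1/13) = 11/8 - 14/13 = 31/104 ≈ 0.29808)
c(a, k) = -2 + 1/(-8 + a + k) (c(a, k) = -2 + 1/((k + a) - 8) = -2 + 1/((a + k) - 8) = -2 + 1/(-8 + a + k))
(-141420 - 78413)*(-27905 + c(425, -2)) = (-141420 - 78413)*(-27905 + (17 - 2*425 - 2*(-2))/(-8 + 425 - 2)) = -219833*(-27905 + (17 - 850 + 4)/415) = -219833*(-27905 + (1/415)*(-829)) = -219833*(-27905 - 829/415) = -219833*(-11581404/415) = 2545974785532/415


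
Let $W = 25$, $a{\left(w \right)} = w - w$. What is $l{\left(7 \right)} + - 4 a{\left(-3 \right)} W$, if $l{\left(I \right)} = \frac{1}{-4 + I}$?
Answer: $\frac{1}{3} \approx 0.33333$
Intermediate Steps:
$a{\left(w \right)} = 0$
$l{\left(7 \right)} + - 4 a{\left(-3 \right)} W = \frac{1}{-4 + 7} + \left(-4\right) 0 \cdot 25 = \frac{1}{3} + 0 \cdot 25 = \frac{1}{3} + 0 = \frac{1}{3}$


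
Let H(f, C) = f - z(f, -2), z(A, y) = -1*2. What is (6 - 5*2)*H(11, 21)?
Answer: -52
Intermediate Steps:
z(A, y) = -2
H(f, C) = 2 + f (H(f, C) = f - 1*(-2) = f + 2 = 2 + f)
(6 - 5*2)*H(11, 21) = (6 - 5*2)*(2 + 11) = (6 - 10)*13 = -4*13 = -52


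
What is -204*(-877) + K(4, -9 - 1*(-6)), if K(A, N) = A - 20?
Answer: 178892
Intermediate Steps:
K(A, N) = -20 + A
-204*(-877) + K(4, -9 - 1*(-6)) = -204*(-877) + (-20 + 4) = 178908 - 16 = 178892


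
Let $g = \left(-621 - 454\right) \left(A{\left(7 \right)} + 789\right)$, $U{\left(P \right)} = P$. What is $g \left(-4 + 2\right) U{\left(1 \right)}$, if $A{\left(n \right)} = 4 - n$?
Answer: $1689900$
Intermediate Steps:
$g = -844950$ ($g = \left(-621 - 454\right) \left(\left(4 - 7\right) + 789\right) = - 1075 \left(\left(4 - 7\right) + 789\right) = - 1075 \left(-3 + 789\right) = \left(-1075\right) 786 = -844950$)
$g \left(-4 + 2\right) U{\left(1 \right)} = - 844950 \left(-4 + 2\right) 1 = - 844950 \left(\left(-2\right) 1\right) = \left(-844950\right) \left(-2\right) = 1689900$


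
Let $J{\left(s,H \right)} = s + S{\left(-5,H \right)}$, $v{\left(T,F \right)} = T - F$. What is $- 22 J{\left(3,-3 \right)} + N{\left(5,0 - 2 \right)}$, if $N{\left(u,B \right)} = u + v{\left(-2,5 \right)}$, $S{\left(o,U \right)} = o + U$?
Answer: $108$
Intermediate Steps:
$S{\left(o,U \right)} = U + o$
$N{\left(u,B \right)} = -7 + u$ ($N{\left(u,B \right)} = u - 7 = -7 + u$)
$J{\left(s,H \right)} = -5 + H + s$ ($J{\left(s,H \right)} = s + \left(H - 5\right) = s + \left(-5 + H\right) = -5 + H + s$)
$- 22 J{\left(3,-3 \right)} + N{\left(5,0 - 2 \right)} = - 22 \left(-5 - 3 + 3\right) + \left(-7 + 5\right) = \left(-22\right) \left(-5\right) - 2 = 110 - 2 = 108$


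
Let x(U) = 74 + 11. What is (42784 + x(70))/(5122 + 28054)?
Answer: 42869/33176 ≈ 1.2922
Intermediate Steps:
x(U) = 85
(42784 + x(70))/(5122 + 28054) = (42784 + 85)/(5122 + 28054) = 42869/33176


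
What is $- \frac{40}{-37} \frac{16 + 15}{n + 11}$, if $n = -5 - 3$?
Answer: $\frac{1240}{111} \approx 11.171$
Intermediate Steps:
$n = -8$ ($n = -5 - 3 = -8$)
$- \frac{40}{-37} \frac{16 + 15}{n + 11} = - \frac{40}{-37} \frac{16 + 15}{-8 + 11} = \left(-40\right) \left(- \frac{1}{37}\right) \frac{31}{3} = \frac{40 \cdot 31 \cdot \frac{1}{3}}{37} = \frac{40}{37} \cdot \frac{31}{3} = \frac{1240}{111}$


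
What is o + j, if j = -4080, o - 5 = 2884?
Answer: -1191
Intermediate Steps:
o = 2889 (o = 5 + 2884 = 2889)
o + j = 2889 - 4080 = -1191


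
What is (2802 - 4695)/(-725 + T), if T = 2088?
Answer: -1893/1363 ≈ -1.3888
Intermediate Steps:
(2802 - 4695)/(-725 + T) = (2802 - 4695)/(-725 + 2088) = -1893/1363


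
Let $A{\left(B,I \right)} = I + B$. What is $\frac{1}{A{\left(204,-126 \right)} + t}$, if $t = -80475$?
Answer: $- \frac{1}{80397} \approx -1.2438 \cdot 10^{-5}$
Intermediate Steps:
$A{\left(B,I \right)} = B + I$
$\frac{1}{A{\left(204,-126 \right)} + t} = \frac{1}{\left(204 - 126\right) - 80475} = \frac{1}{78 - 80475} = \frac{1}{-80397} = - \frac{1}{80397}$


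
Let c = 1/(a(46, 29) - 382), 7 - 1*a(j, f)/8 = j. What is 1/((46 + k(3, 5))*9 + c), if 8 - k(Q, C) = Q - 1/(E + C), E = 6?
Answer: 7634/3510241 ≈ 0.0021748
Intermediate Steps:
a(j, f) = 56 - 8*j
k(Q, C) = 8 + 1/(6 + C) - Q (k(Q, C) = 8 - (Q - 1/(6 + C)) = 8 + (1/(6 + C) - Q) = 8 + 1/(6 + C) - Q)
c = -1/694 (c = 1/((56 - 8*46) - 382) = 1/((56 - 368) - 382) = 1/(-312 - 382) = 1/(-694) = -1/694 ≈ -0.0014409)
1/((46 + k(3, 5))*9 + c) = 1/((46 + (49 - 6*3 + 8*5 - 1*5*3)/(6 + 5))*9 - 1/694) = 1/((46 + (49 - 18 + 40 - 15)/11)*9 - 1/694) = 1/((46 + (1/11)*56)*9 - 1/694) = 1/((46 + 56/11)*9 - 1/694) = 1/((562/11)*9 - 1/694) = 1/(5058/11 - 1/694) = 1/(3510241/7634) = 7634/3510241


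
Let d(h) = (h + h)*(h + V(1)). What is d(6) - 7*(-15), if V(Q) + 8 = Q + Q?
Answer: 105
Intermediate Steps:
V(Q) = -8 + 2*Q (V(Q) = -8 + (Q + Q) = -8 + 2*Q)
d(h) = 2*h*(-6 + h) (d(h) = (h + h)*(h + (-8 + 2*1)) = (2*h)*(h + (-8 + 2)) = (2*h)*(h - 6) = (2*h)*(-6 + h) = 2*h*(-6 + h))
d(6) - 7*(-15) = 2*6*(-6 + 6) - 7*(-15) = 2*6*0 + 105 = 0 + 105 = 105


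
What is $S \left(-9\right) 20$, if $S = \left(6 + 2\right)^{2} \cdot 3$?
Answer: $-34560$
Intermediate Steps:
$S = 192$ ($S = 8^{2} \cdot 3 = 64 \cdot 3 = 192$)
$S \left(-9\right) 20 = 192 \left(-9\right) 20 = \left(-1728\right) 20 = -34560$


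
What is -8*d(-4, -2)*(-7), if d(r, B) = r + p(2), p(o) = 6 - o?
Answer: 0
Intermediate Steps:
d(r, B) = 4 + r (d(r, B) = r + (6 - 1*2) = r + (6 - 2) = r + 4 = 4 + r)
-8*d(-4, -2)*(-7) = -8*(4 - 4)*(-7) = -8*0*(-7) = 0*(-7) = 0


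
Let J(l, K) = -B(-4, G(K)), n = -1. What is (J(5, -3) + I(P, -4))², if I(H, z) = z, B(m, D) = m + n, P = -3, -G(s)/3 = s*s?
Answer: 1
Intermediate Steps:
G(s) = -3*s² (G(s) = -3*s*s = -3*s²)
B(m, D) = -1 + m (B(m, D) = m - 1 = -1 + m)
J(l, K) = 5 (J(l, K) = -(-1 - 4) = -1*(-5) = 5)
(J(5, -3) + I(P, -4))² = (5 - 4)² = 1² = 1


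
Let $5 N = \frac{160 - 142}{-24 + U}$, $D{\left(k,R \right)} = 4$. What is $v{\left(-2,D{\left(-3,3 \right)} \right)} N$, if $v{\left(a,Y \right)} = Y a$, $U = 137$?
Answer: $- \frac{144}{565} \approx -0.25487$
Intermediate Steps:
$N = \frac{18}{565}$ ($N = \frac{\left(160 - 142\right) \frac{1}{-24 + 137}}{5} = \frac{18 \cdot \frac{1}{113}}{5} = \frac{1}{5} \cdot \frac{18}{113} = \frac{18}{565} \approx 0.031858$)
$v{\left(-2,D{\left(-3,3 \right)} \right)} N = 4 \left(-2\right) \frac{18}{565} = \left(-8\right) \frac{18}{565} = - \frac{144}{565}$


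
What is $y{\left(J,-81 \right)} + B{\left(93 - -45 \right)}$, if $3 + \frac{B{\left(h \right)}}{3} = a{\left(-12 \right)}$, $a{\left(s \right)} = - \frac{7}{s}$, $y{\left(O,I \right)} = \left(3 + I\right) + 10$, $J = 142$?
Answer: $- \frac{301}{4} \approx -75.25$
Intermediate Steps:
$y{\left(O,I \right)} = 13 + I$
$B{\left(h \right)} = - \frac{29}{4}$ ($B{\left(h \right)} = -9 + 3 \left(- \frac{7}{-12}\right) = -9 + 3 \left(\left(-7\right) \left(- \frac{1}{12}\right)\right) = -9 + 3 \cdot \frac{7}{12} = -9 + \frac{7}{4} = - \frac{29}{4}$)
$y{\left(J,-81 \right)} + B{\left(93 - -45 \right)} = \left(13 - 81\right) - \frac{29}{4} = -68 - \frac{29}{4} = - \frac{301}{4}$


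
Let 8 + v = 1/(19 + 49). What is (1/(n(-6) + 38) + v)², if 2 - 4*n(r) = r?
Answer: 29300569/462400 ≈ 63.366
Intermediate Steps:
v = -543/68 (v = -8 + 1/(19 + 49) = -8 + 1/68 = -543/68 ≈ -7.9853)
n(r) = ½ - r/4
(1/(n(-6) + 38) + v)² = (1/((½ - ¼*(-6)) + 38) - 543/68)² = (1/((½ + 3/2) + 38) - 543/68)² = (1/(2 + 38) - 543/68)² = (1/40 - 543/68)² = (-5413/680)² = 29300569/462400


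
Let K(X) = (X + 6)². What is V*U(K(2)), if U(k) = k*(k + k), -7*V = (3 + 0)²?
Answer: -73728/7 ≈ -10533.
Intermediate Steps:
K(X) = (6 + X)²
V = -9/7 (V = -(3 + 0)²/7 = -⅐*3² = -⅐*9 = -9/7 ≈ -1.2857)
U(k) = 2*k² (U(k) = k*(2*k) = 2*k²)
V*U(K(2)) = -18*((6 + 2)²)²/7 = -18*(8²)²/7 = -18*64²/7 = -18*4096/7 = -9/7*8192 = -73728/7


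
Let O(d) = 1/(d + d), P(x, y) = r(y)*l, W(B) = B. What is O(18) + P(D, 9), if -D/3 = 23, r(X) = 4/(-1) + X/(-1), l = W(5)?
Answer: -2339/36 ≈ -64.972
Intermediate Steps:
l = 5
r(X) = -4 - X (r(X) = 4*(-1) + X*(-1) = -4 - X)
D = -69 (D = -3*23 = -69)
P(x, y) = -20 - 5*y (P(x, y) = (-4 - y)*5 = -20 - 5*y)
O(d) = 1/(2*d)
O(18) + P(D, 9) = (½)/18 + (-20 - 5*9) = (½)*(1/18) + (-20 - 45) = 1/36 - 65 = -2339/36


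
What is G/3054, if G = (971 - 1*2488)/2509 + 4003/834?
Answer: 8778349/6390513324 ≈ 0.0013737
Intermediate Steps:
G = 8778349/2092506 (G = (971 - 2488)*(1/2509) + 4003*(1/834) = -1517*1/2509 + 4003/834 = -1517/2509 + 4003/834 = 8778349/2092506 ≈ 4.1951)
G/3054 = (8778349/2092506)/3054 = (8778349/2092506)*(1/3054) = 8778349/6390513324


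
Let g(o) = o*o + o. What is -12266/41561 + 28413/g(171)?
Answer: 91122789/135821348 ≈ 0.67090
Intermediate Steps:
g(o) = o + o**2 (g(o) = o**2 + o = o + o**2)
-12266/41561 + 28413/g(171) = -12266/41561 + 28413/((171*(1 + 171))) = -12266*1/41561 + 28413/((171*172)) = -12266/41561 + 28413/29412 = -12266/41561 + 28413*(1/29412) = -12266/41561 + 3157/3268 = 91122789/135821348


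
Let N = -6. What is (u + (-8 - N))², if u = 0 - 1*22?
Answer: 576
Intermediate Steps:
u = -22 (u = 0 - 22 = -22)
(u + (-8 - N))² = (-22 + (-8 - 1*(-6)))² = (-22 + (-8 + 6))² = (-22 - 2)² = (-24)² = 576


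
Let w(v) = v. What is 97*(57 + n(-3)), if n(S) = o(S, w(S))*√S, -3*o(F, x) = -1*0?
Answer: 5529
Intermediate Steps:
o(F, x) = 0 (o(F, x) = -(-1)*0/3 = -⅓*0 = 0)
n(S) = 0 (n(S) = 0*√S = 0)
97*(57 + n(-3)) = 97*(57 + 0) = 97*57 = 5529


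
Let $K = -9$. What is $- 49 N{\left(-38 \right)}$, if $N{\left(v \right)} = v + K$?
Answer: $2303$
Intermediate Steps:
$N{\left(v \right)} = -9 + v$ ($N{\left(v \right)} = v - 9 = -9 + v$)
$- 49 N{\left(-38 \right)} = - 49 \left(-9 - 38\right) = \left(-49\right) \left(-47\right) = 2303$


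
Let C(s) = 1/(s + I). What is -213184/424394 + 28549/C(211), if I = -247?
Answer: -218088544100/212197 ≈ -1.0278e+6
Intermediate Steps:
C(s) = 1/(-247 + s) (C(s) = 1/(s - 247) = 1/(-247 + s))
-213184/424394 + 28549/C(211) = -213184/424394 + 28549/(1/(-247 + 211)) = -213184*1/424394 + 28549/(1/(-36)) = -106592/212197 + 28549/(-1/36) = -106592/212197 + 28549*(-36) = -106592/212197 - 1027764 = -218088544100/212197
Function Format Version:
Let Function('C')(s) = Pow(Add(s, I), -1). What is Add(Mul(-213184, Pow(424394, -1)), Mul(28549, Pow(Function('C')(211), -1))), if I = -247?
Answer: Rational(-218088544100, 212197) ≈ -1.0278e+6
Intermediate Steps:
Function('C')(s) = Pow(Add(-247, s), -1) (Function('C')(s) = Pow(Add(s, -247), -1) = Pow(Add(-247, s), -1))
Add(Mul(-213184, Pow(424394, -1)), Mul(28549, Pow(Function('C')(211), -1))) = Add(Mul(-213184, Pow(424394, -1)), Mul(28549, Pow(Pow(Add(-247, 211), -1), -1))) = Add(Mul(-213184, Rational(1, 424394)), Mul(28549, Pow(Pow(-36, -1), -1))) = Add(Rational(-106592, 212197), Mul(28549, Pow(Rational(-1, 36), -1))) = Add(Rational(-106592, 212197), Mul(28549, -36)) = Add(Rational(-106592, 212197), -1027764) = Rational(-218088544100, 212197)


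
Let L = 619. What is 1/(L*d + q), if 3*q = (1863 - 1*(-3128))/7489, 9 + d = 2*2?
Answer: -22467/69530374 ≈ -0.00032313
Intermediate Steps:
d = -5 (d = -9 + 2*2 = -9 + 4 = -5)
q = 4991/22467 (q = ((1863 - 1*(-3128))/7489)/3 = ((1863 + 3128)*(1/7489))/3 = (4991*(1/7489))/3 = (1/3)*(4991/7489) = 4991/22467 ≈ 0.22215)
1/(L*d + q) = 1/(619*(-5) + 4991/22467) = 1/(-3095 + 4991/22467) = 1/(-69530374/22467) = -22467/69530374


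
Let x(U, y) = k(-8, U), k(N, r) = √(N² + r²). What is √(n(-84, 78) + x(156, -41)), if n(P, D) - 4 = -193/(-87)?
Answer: √(47067 + 151380*√61)/87 ≈ 12.745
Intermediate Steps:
n(P, D) = 541/87 (n(P, D) = 4 - 193/(-87) = 4 - 193*(-1/87) = 4 + 193/87 = 541/87)
x(U, y) = √(64 + U²) (x(U, y) = √((-8)² + U²) = √(64 + U²))
√(n(-84, 78) + x(156, -41)) = √(541/87 + √(64 + 156²)) = √(541/87 + √(64 + 24336)) = √(541/87 + √24400) = √(541/87 + 20*√61)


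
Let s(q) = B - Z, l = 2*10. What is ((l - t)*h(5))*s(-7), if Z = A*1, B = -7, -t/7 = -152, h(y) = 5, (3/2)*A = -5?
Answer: 19140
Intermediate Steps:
A = -10/3 (A = (2/3)*(-5) = -10/3 ≈ -3.3333)
t = 1064 (t = -7*(-152) = 1064)
l = 20
Z = -10/3 (Z = -10/3*1 = -10/3 ≈ -3.3333)
s(q) = -11/3 (s(q) = -7 - 1*(-10/3) = -7 + 10/3 = -11/3)
((l - t)*h(5))*s(-7) = ((20 - 1*1064)*5)*(-11/3) = ((20 - 1064)*5)*(-11/3) = -1044*5*(-11/3) = -5220*(-11/3) = 19140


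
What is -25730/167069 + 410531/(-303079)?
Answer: -376281903/249434017 ≈ -1.5085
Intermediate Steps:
-25730/167069 + 410531/(-303079) = -25730*1/167069 + 410531*(-1/303079) = -25730/167069 - 410531/303079 = -376281903/249434017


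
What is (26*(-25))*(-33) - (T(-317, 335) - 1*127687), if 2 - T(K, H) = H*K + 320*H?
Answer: 150140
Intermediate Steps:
T(K, H) = 2 - 320*H - H*K (T(K, H) = 2 - (H*K + 320*H) = 2 - (320*H + H*K) = 2 + (-320*H - H*K) = 2 - 320*H - H*K)
(26*(-25))*(-33) - (T(-317, 335) - 1*127687) = (26*(-25))*(-33) - ((2 - 320*335 - 1*335*(-317)) - 1*127687) = -650*(-33) - ((2 - 107200 + 106195) - 127687) = 21450 - (-1003 - 127687) = 21450 - 1*(-128690) = 21450 + 128690 = 150140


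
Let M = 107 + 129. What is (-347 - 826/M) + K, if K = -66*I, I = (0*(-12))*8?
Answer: -701/2 ≈ -350.50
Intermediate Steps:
M = 236
I = 0 (I = 0*8 = 0)
K = 0 (K = -66*0 = 0)
(-347 - 826/M) + K = (-347 - 826/236) + 0 = (-347 - 826*1/236) + 0 = (-347 - 7/2) + 0 = -701/2 + 0 = -701/2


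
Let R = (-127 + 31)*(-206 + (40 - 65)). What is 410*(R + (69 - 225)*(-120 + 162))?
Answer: 6405840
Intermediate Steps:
R = 22176 (R = -96*(-206 - 25) = -96*(-231) = 22176)
410*(R + (69 - 225)*(-120 + 162)) = 410*(22176 + (69 - 225)*(-120 + 162)) = 410*(22176 - 156*42) = 410*(22176 - 6552) = 410*15624 = 6405840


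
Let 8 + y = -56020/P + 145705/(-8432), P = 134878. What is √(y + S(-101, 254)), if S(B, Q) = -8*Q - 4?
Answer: I*√144175047768281479/8362436 ≈ 45.406*I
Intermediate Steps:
S(B, Q) = -4 - 8*Q
y = -859502647/33449744 (y = -8 + (-56020/134878 + 145705/(-8432)) = -8 + (-56020*1/134878 + 145705*(-1/8432)) = -8 + (-28010/67439 - 145705/8432) = -8 - 591904695/33449744 = -859502647/33449744 ≈ -25.695)
√(y + S(-101, 254)) = √(-859502647/33449744 + (-4 - 8*254)) = √(-859502647/33449744 + (-4 - 2032)) = √(-859502647/33449744 - 2036) = √(-68963181431/33449744) = I*√144175047768281479/8362436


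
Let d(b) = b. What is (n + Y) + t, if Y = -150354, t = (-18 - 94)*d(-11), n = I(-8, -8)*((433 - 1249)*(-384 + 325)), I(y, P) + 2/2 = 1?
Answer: -149122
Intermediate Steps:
I(y, P) = 0 (I(y, P) = -1 + 1 = 0)
n = 0 (n = 0*((433 - 1249)*(-384 + 325)) = 0*(-816*(-59)) = 0*48144 = 0)
t = 1232 (t = (-18 - 94)*(-11) = -112*(-11) = 1232)
(n + Y) + t = (0 - 150354) + 1232 = -150354 + 1232 = -149122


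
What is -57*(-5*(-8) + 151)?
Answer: -10887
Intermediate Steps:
-57*(-5*(-8) + 151) = -57*(40 + 151) = -57*191 = -10887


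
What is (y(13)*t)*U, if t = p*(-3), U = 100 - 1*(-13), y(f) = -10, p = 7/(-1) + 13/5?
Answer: -14916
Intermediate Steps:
p = -22/5 (p = 7*(-1) + 13*(⅕) = -7 + 13/5 = -22/5 ≈ -4.4000)
U = 113 (U = 100 + 13 = 113)
t = 66/5 (t = -22/5*(-3) = 66/5 ≈ 13.200)
(y(13)*t)*U = -10*66/5*113 = -132*113 = -14916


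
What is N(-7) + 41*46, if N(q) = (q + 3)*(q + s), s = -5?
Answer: 1934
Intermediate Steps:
N(q) = (-5 + q)*(3 + q) (N(q) = (q + 3)*(q - 5) = (3 + q)*(-5 + q) = (-5 + q)*(3 + q))
N(-7) + 41*46 = (-15 + (-7)**2 - 2*(-7)) + 41*46 = (-15 + 49 + 14) + 1886 = 48 + 1886 = 1934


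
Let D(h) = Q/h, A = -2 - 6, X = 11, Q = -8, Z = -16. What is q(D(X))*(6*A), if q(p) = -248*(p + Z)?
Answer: -2190336/11 ≈ -1.9912e+5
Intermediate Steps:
A = -8
D(h) = -8/h
q(p) = 3968 - 248*p (q(p) = -248*(p - 16) = -248*(-16 + p) = 3968 - 248*p)
q(D(X))*(6*A) = (3968 - (-1984)/11)*(6*(-8)) = (3968 - (-1984)/11)*(-48) = (3968 - 248*(-8/11))*(-48) = (3968 + 1984/11)*(-48) = (45632/11)*(-48) = -2190336/11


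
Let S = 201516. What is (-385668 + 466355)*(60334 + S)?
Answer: 21127890950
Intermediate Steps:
(-385668 + 466355)*(60334 + S) = (-385668 + 466355)*(60334 + 201516) = 80687*261850 = 21127890950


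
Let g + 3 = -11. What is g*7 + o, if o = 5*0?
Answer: -98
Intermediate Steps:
g = -14 (g = -3 - 11 = -14)
o = 0
g*7 + o = -14*7 + 0 = -98 + 0 = -98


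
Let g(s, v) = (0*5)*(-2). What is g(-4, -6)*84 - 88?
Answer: -88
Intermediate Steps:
g(s, v) = 0 (g(s, v) = 0*(-2) = 0)
g(-4, -6)*84 - 88 = 0*84 - 88 = 0 - 88 = -88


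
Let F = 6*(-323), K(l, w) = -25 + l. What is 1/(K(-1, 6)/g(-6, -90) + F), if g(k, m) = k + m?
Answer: -48/93011 ≈ -0.00051607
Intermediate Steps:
F = -1938
1/(K(-1, 6)/g(-6, -90) + F) = 1/((-25 - 1)/(-6 - 90) - 1938) = 1/(-26/(-96) - 1938) = 1/(-26*(-1/96) - 1938) = 1/(13/48 - 1938) = 1/(-93011/48) = -48/93011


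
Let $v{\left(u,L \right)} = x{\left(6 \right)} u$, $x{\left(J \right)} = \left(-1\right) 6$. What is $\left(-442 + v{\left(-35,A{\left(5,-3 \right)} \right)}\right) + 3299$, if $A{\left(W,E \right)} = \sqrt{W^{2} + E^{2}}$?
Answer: $3067$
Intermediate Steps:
$x{\left(J \right)} = -6$
$A{\left(W,E \right)} = \sqrt{E^{2} + W^{2}}$
$v{\left(u,L \right)} = - 6 u$
$\left(-442 + v{\left(-35,A{\left(5,-3 \right)} \right)}\right) + 3299 = \left(-442 - -210\right) + 3299 = \left(-442 + 210\right) + 3299 = -232 + 3299 = 3067$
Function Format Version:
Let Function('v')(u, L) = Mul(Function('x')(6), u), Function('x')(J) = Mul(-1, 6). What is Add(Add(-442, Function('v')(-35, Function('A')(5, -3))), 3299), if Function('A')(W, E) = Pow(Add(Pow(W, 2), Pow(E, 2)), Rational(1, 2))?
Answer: 3067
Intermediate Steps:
Function('x')(J) = -6
Function('A')(W, E) = Pow(Add(Pow(E, 2), Pow(W, 2)), Rational(1, 2))
Function('v')(u, L) = Mul(-6, u)
Add(Add(-442, Function('v')(-35, Function('A')(5, -3))), 3299) = Add(Add(-442, Mul(-6, -35)), 3299) = Add(Add(-442, 210), 3299) = Add(-232, 3299) = 3067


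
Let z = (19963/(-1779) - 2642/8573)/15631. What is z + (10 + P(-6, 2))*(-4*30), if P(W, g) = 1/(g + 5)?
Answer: -290159873236637/238394117577 ≈ -1217.1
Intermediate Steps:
P(W, g) = 1/(5 + g)
z = -175842917/238394117577 (z = (19963*(-1/1779) - 2642*1/8573)*(1/15631) = (-19963/1779 - 2642/8573)*(1/15631) = -175842917/15251367*1/15631 = -175842917/238394117577 ≈ -0.00073761)
z + (10 + P(-6, 2))*(-4*30) = -175842917/238394117577 + (10 + 1/(5 + 2))*(-4*30) = -175842917/238394117577 + (10 + 1/7)*(-120) = -175842917/238394117577 + (71/7)*(-120) = -175842917/238394117577 - 8520/7 = -290159873236637/238394117577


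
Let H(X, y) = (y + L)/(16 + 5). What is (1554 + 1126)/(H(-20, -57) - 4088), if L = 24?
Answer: -18760/28627 ≈ -0.65532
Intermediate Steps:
H(X, y) = 8/7 + y/21 (H(X, y) = (y + 24)/(16 + 5) = (24 + y)/21 = (24 + y)*(1/21) = 8/7 + y/21)
(1554 + 1126)/(H(-20, -57) - 4088) = (1554 + 1126)/((8/7 + (1/21)*(-57)) - 4088) = 2680/((8/7 - 19/7) - 4088) = 2680/(-11/7 - 4088) = 2680/(-28627/7) = 2680*(-7/28627) = -18760/28627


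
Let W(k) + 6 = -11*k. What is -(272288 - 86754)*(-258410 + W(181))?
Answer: 48314352338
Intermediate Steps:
W(k) = -6 - 11*k
-(272288 - 86754)*(-258410 + W(181)) = -(272288 - 86754)*(-258410 + (-6 - 11*181)) = -185534*(-258410 + (-6 - 1991)) = -185534*(-258410 - 1997) = -185534*(-260407) = -1*(-48314352338) = 48314352338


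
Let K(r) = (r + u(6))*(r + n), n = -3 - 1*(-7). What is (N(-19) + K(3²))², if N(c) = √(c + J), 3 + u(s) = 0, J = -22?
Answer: (78 + I*√41)² ≈ 6043.0 + 998.89*I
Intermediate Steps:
u(s) = -3 (u(s) = -3 + 0 = -3)
N(c) = √(-22 + c) (N(c) = √(c - 22) = √(-22 + c))
n = 4 (n = -3 + 7 = 4)
K(r) = (-3 + r)*(4 + r) (K(r) = (r - 3)*(r + 4) = (-3 + r)*(4 + r))
(N(-19) + K(3²))² = (√(-22 - 19) + (-12 + 3² + (3²)²))² = (√(-41) + (-12 + 9 + 9²))² = (I*√41 + (-12 + 9 + 81))² = (I*√41 + 78)² = (78 + I*√41)²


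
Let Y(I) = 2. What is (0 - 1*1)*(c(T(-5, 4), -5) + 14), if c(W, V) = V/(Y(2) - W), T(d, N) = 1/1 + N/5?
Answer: 11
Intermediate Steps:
T(d, N) = 1 + N/5 (T(d, N) = 1*1 + N*(⅕) = 1 + N/5)
c(W, V) = V/(2 - W)
(0 - 1*1)*(c(T(-5, 4), -5) + 14) = (0 - 1*1)*(-1*(-5)/(-2 + (1 + (⅕)*4)) + 14) = (0 - 1)*(-1*(-5)/(-2 + (1 + ⅘)) + 14) = -(-1*(-5)/(-2 + 9/5) + 14) = -(-1*(-5)/(-⅕) + 14) = -(-1*(-5)*(-5) + 14) = -(-25 + 14) = -1*(-11) = 11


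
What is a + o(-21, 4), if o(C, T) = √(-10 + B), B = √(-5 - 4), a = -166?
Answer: -166 + √(-10 + 3*I) ≈ -165.53 + 3.1969*I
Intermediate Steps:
B = 3*I (B = √(-9) = 3*I ≈ 3.0*I)
o(C, T) = √(-10 + 3*I)
a + o(-21, 4) = -166 + √(-10 + 3*I)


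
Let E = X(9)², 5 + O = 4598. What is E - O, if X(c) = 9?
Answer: -4512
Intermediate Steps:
O = 4593 (O = -5 + 4598 = 4593)
E = 81 (E = 9² = 81)
E - O = 81 - 1*4593 = 81 - 4593 = -4512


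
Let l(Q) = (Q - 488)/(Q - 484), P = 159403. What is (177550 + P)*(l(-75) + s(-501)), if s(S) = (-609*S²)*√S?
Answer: 189704539/559 - 51506503831377*I*√501 ≈ 3.3936e+5 - 1.1529e+15*I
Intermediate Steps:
l(Q) = (-488 + Q)/(-484 + Q)
s(S) = -609*S^(5/2)
(177550 + P)*(l(-75) + s(-501)) = (177550 + 159403)*((-488 - 75)/(-484 - 75) - 152859609*I*√501) = 336953*(-563/(-559) - 152859609*I*√501) = 336953*(-1/559*(-563) - 152859609*I*√501) = 336953*(563/559 - 152859609*I*√501) = 189704539/559 - 51506503831377*I*√501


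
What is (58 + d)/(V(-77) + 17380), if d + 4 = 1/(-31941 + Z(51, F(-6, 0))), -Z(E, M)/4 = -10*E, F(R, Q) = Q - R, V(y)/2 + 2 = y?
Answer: 1614653/514955022 ≈ 0.0031355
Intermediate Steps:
V(y) = -4 + 2*y
Z(E, M) = 40*E (Z(E, M) = -(-40)*E = 40*E)
d = -119605/29901 (d = -4 + 1/(-31941 + 40*51) = -4 + 1/(-31941 + 2040) = -4 + 1/(-29901) = -4 - 1/29901 = -119605/29901 ≈ -4.0000)
(58 + d)/(V(-77) + 17380) = (58 - 119605/29901)/((-4 + 2*(-77)) + 17380) = 1614653/(29901*((-4 - 154) + 17380)) = 1614653/(29901*(-158 + 17380)) = (1614653/29901)/17222 = (1614653/29901)*(1/17222) = 1614653/514955022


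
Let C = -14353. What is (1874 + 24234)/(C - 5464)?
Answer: -26108/19817 ≈ -1.3175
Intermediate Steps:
(1874 + 24234)/(C - 5464) = (1874 + 24234)/(-14353 - 5464) = 26108/(-19817) = 26108*(-1/19817) = -26108/19817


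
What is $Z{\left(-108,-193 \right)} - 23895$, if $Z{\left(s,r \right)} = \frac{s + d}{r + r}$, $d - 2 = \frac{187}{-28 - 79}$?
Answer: $- \frac{986899761}{41302} \approx -23895.0$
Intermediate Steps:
$d = \frac{27}{107}$ ($d = 2 + \frac{187}{-28 - 79} = 2 + \frac{187}{-107} = 2 + 187 \left(- \frac{1}{107}\right) = 2 - \frac{187}{107} = \frac{27}{107} \approx 0.25234$)
$Z{\left(s,r \right)} = \frac{\frac{27}{107} + s}{2 r}$ ($Z{\left(s,r \right)} = \frac{s + \frac{27}{107}}{r + r} = \frac{\frac{27}{107} + s}{2 r}$)
$Z{\left(-108,-193 \right)} - 23895 = \frac{27 + 107 \left(-108\right)}{214 \left(-193\right)} - 23895 = \frac{1}{214} \left(- \frac{1}{193}\right) \left(27 - 11556\right) - 23895 = \frac{1}{214} \left(- \frac{1}{193}\right) \left(-11529\right) - 23895 = \frac{11529}{41302} - 23895 = - \frac{986899761}{41302}$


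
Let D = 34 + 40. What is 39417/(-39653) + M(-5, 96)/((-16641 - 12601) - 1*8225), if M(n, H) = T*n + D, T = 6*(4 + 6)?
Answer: -1467875161/1485678951 ≈ -0.98802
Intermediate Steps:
D = 74
T = 60 (T = 6*10 = 60)
M(n, H) = 74 + 60*n (M(n, H) = 60*n + 74 = 74 + 60*n)
39417/(-39653) + M(-5, 96)/((-16641 - 12601) - 1*8225) = 39417/(-39653) + (74 + 60*(-5))/((-16641 - 12601) - 1*8225) = 39417*(-1/39653) + (74 - 300)/(-29242 - 8225) = -39417/39653 - 226/(-37467) = -39417/39653 - 226*(-1/37467) = -39417/39653 + 226/37467 = -1467875161/1485678951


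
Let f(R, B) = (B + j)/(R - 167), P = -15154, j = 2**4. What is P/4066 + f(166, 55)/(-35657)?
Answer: -270028746/72490681 ≈ -3.7250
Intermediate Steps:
j = 16
f(R, B) = (16 + B)/(-167 + R) (f(R, B) = (B + 16)/(R - 167) = (16 + B)/(-167 + R))
P/4066 + f(166, 55)/(-35657) = -15154/4066 + ((16 + 55)/(-167 + 166))/(-35657) = -15154*1/4066 + (71/(-1))*(-1/35657) = -7577/2033 - 1*71*(-1/35657) = -7577/2033 - 71*(-1/35657) = -7577/2033 + 71/35657 = -270028746/72490681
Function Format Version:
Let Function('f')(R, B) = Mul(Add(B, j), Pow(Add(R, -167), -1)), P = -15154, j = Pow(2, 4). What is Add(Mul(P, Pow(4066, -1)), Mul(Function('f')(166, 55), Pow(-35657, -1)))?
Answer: Rational(-270028746, 72490681) ≈ -3.7250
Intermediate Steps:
j = 16
Function('f')(R, B) = Mul(Pow(Add(-167, R), -1), Add(16, B)) (Function('f')(R, B) = Mul(Add(B, 16), Pow(Add(R, -167), -1)) = Mul(Add(16, B), Pow(Add(-167, R), -1)) = Mul(Pow(Add(-167, R), -1), Add(16, B)))
Add(Mul(P, Pow(4066, -1)), Mul(Function('f')(166, 55), Pow(-35657, -1))) = Add(Mul(-15154, Pow(4066, -1)), Mul(Mul(Pow(Add(-167, 166), -1), Add(16, 55)), Pow(-35657, -1))) = Add(Mul(-15154, Rational(1, 4066)), Mul(Mul(Pow(-1, -1), 71), Rational(-1, 35657))) = Add(Rational(-7577, 2033), Mul(Mul(-1, 71), Rational(-1, 35657))) = Add(Rational(-7577, 2033), Mul(-71, Rational(-1, 35657))) = Add(Rational(-7577, 2033), Rational(71, 35657)) = Rational(-270028746, 72490681)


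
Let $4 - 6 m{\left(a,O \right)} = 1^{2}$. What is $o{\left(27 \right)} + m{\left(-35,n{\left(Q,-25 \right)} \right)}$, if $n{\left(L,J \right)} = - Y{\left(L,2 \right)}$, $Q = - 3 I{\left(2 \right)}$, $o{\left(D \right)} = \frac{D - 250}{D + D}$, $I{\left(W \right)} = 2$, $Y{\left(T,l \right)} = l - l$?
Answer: $- \frac{98}{27} \approx -3.6296$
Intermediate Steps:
$Y{\left(T,l \right)} = 0$
$o{\left(D \right)} = \frac{-250 + D}{2 D}$
$Q = -6$ ($Q = \left(-3\right) 2 = -6$)
$n{\left(L,J \right)} = 0$ ($n{\left(L,J \right)} = \left(-1\right) 0 = 0$)
$m{\left(a,O \right)} = \frac{1}{2}$ ($m{\left(a,O \right)} = \frac{2}{3} - \frac{1^{2}}{6} = \frac{2}{3} - \frac{1}{6} = \frac{1}{2}$)
$o{\left(27 \right)} + m{\left(-35,n{\left(Q,-25 \right)} \right)} = \frac{-250 + 27}{2 \cdot 27} + \frac{1}{2} = \frac{1}{2} \cdot \frac{1}{27} \left(-223\right) + \frac{1}{2} = - \frac{223}{54} + \frac{1}{2} = - \frac{98}{27}$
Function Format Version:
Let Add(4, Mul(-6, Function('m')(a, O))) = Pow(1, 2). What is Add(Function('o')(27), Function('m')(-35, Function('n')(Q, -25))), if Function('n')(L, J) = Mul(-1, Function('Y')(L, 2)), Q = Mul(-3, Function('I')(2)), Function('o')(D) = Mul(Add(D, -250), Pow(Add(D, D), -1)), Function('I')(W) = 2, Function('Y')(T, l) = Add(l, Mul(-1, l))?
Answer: Rational(-98, 27) ≈ -3.6296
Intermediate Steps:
Function('Y')(T, l) = 0
Function('o')(D) = Mul(Rational(1, 2), Pow(D, -1), Add(-250, D)) (Function('o')(D) = Mul(Add(-250, D), Pow(Mul(2, D), -1)) = Mul(Add(-250, D), Mul(Rational(1, 2), Pow(D, -1))) = Mul(Rational(1, 2), Pow(D, -1), Add(-250, D)))
Q = -6 (Q = Mul(-3, 2) = -6)
Function('n')(L, J) = 0 (Function('n')(L, J) = Mul(-1, 0) = 0)
Function('m')(a, O) = Rational(1, 2) (Function('m')(a, O) = Add(Rational(2, 3), Mul(Rational(-1, 6), Pow(1, 2))) = Add(Rational(2, 3), Mul(Rational(-1, 6), 1)) = Add(Rational(2, 3), Rational(-1, 6)) = Rational(1, 2))
Add(Function('o')(27), Function('m')(-35, Function('n')(Q, -25))) = Add(Mul(Rational(1, 2), Pow(27, -1), Add(-250, 27)), Rational(1, 2)) = Add(Mul(Rational(1, 2), Rational(1, 27), -223), Rational(1, 2)) = Add(Rational(-223, 54), Rational(1, 2)) = Rational(-98, 27)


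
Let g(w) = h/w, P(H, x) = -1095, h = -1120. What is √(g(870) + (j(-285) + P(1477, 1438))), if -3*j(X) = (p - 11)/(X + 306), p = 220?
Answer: I*√407822534/609 ≈ 33.16*I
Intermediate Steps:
j(X) = -209/(3*(306 + X)) (j(X) = -(220 - 11)/(3*(X + 306)) = -209/(3*(306 + X)))
g(w) = -1120/w
√(g(870) + (j(-285) + P(1477, 1438))) = √(-1120/870 + (-209/(918 + 3*(-285)) - 1095)) = √(-1120*1/870 + (-209/(918 - 855) - 1095)) = √(-112/87 + (-209/63 - 1095)) = √(-112/87 - 69194/63) = √(-2008978/1827) = I*√407822534/609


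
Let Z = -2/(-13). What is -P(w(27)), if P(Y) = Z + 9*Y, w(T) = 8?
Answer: -938/13 ≈ -72.154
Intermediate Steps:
Z = 2/13 (Z = -2*(-1/13) = 2/13 ≈ 0.15385)
P(Y) = 2/13 + 9*Y
-P(w(27)) = -(2/13 + 9*8) = -(2/13 + 72) = -1*938/13 = -938/13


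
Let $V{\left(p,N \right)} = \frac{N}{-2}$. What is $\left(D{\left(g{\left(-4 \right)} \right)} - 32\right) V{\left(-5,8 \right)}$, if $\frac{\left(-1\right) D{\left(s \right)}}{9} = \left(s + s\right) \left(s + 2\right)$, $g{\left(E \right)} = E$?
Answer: $704$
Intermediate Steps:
$V{\left(p,N \right)} = - \frac{N}{2}$ ($V{\left(p,N \right)} = N \left(- \frac{1}{2}\right) = - \frac{N}{2}$)
$D{\left(s \right)} = - 18 s \left(2 + s\right)$ ($D{\left(s \right)} = - 9 \left(s + s\right) \left(s + 2\right) = - 9 \cdot 2 s \left(2 + s\right) = - 18 s \left(2 + s\right)$)
$\left(D{\left(g{\left(-4 \right)} \right)} - 32\right) V{\left(-5,8 \right)} = \left(\left(-18\right) \left(-4\right) \left(2 - 4\right) - 32\right) \left(\left(- \frac{1}{2}\right) 8\right) = \left(\left(-18\right) \left(-4\right) \left(-2\right) - 32\right) \left(-4\right) = \left(-144 - 32\right) \left(-4\right) = \left(-176\right) \left(-4\right) = 704$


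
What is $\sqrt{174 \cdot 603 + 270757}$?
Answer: $\sqrt{375679} \approx 612.93$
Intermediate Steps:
$\sqrt{174 \cdot 603 + 270757} = \sqrt{104922 + 270757} = \sqrt{375679}$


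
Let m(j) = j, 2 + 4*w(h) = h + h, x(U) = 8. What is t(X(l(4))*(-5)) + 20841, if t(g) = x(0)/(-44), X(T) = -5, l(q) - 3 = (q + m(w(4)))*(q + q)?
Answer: 229249/11 ≈ 20841.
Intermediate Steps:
w(h) = -½ + h/2 (w(h) = -½ + (h + h)/4 = -½ + (2*h)/4 = -½ + h/2)
l(q) = 3 + 2*q*(3/2 + q) (l(q) = 3 + (q + (-½ + (½)*4))*(q + q) = 3 + (q + (-½ + 2))*(2*q) = 3 + (q + 3/2)*(2*q) = 3 + (3/2 + q)*(2*q) = 3 + 2*q*(3/2 + q))
t(g) = -2/11 (t(g) = 8/(-44) = 8*(-1/44) = -2/11)
t(X(l(4))*(-5)) + 20841 = -2/11 + 20841 = 229249/11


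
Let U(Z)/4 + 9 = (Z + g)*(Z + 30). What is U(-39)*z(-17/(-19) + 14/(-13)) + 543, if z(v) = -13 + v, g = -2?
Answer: -4554519/247 ≈ -18439.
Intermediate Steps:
U(Z) = -36 + 4*(-2 + Z)*(30 + Z) (U(Z) = -36 + 4*((Z - 2)*(Z + 30)) = -36 + 4*((-2 + Z)*(30 + Z)) = -36 + 4*(-2 + Z)*(30 + Z))
U(-39)*z(-17/(-19) + 14/(-13)) + 543 = (-276 + 4*(-39)² + 112*(-39))*(-13 + (-17/(-19) + 14/(-13))) + 543 = (-276 + 4*1521 - 4368)*(-13 + (-17*(-1/19) + 14*(-1/13))) + 543 = (-276 + 6084 - 4368)*(-13 + (17/19 - 14/13)) + 543 = 1440*(-13 - 45/247) + 543 = 1440*(-3256/247) + 543 = -4688640/247 + 543 = -4554519/247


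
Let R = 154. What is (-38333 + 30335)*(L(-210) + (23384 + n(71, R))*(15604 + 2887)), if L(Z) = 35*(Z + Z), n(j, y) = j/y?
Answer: -24207639244833/7 ≈ -3.4582e+12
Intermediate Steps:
L(Z) = 70*Z (L(Z) = 35*(2*Z) = 70*Z)
(-38333 + 30335)*(L(-210) + (23384 + n(71, R))*(15604 + 2887)) = (-38333 + 30335)*(70*(-210) + (23384 + 71/154)*(15604 + 2887)) = -7998*(-14700 + (23384 + 71*(1/154))*18491) = -7998*(-14700 + (23384 + 71/154)*18491) = -7998*(-14700 + (3601207/154)*18491) = -7998*(-14700 + 6053628967/14) = -7998*6053423167/14 = -24207639244833/7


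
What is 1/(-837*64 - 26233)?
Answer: -1/79801 ≈ -1.2531e-5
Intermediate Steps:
1/(-837*64 - 26233) = 1/(-53568 - 26233) = 1/(-79801) = -1/79801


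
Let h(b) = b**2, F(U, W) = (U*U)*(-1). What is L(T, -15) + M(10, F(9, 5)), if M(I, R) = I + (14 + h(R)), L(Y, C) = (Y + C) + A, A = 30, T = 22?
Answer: 6622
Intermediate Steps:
F(U, W) = -U**2 (F(U, W) = U**2*(-1) = -U**2)
L(Y, C) = 30 + C + Y (L(Y, C) = (Y + C) + 30 = (C + Y) + 30 = 30 + C + Y)
M(I, R) = 14 + I + R**2 (M(I, R) = I + (14 + R**2) = 14 + I + R**2)
L(T, -15) + M(10, F(9, 5)) = (30 - 15 + 22) + (14 + 10 + (-1*9**2)**2) = 37 + (14 + 10 + (-1*81)**2) = 37 + (14 + 10 + (-81)**2) = 37 + (14 + 10 + 6561) = 37 + 6585 = 6622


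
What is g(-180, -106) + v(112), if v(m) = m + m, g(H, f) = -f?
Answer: 330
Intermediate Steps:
v(m) = 2*m
g(-180, -106) + v(112) = -1*(-106) + 2*112 = 106 + 224 = 330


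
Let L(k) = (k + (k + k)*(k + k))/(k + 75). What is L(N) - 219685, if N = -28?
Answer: -10322087/47 ≈ -2.1962e+5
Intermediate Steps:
L(k) = (k + 4*k**2)/(75 + k) (L(k) = (k + (2*k)*(2*k))/(75 + k) = (k + 4*k**2)/(75 + k))
L(N) - 219685 = -28*(1 + 4*(-28))/(75 - 28) - 219685 = -28*(1 - 112)/47 - 219685 = -28*1/47*(-111) - 219685 = 3108/47 - 219685 = -10322087/47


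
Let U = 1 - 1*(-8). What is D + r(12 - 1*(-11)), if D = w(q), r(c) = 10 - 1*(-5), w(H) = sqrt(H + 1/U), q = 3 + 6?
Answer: 15 + sqrt(82)/3 ≈ 18.018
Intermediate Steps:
U = 9 (U = 1 + 8 = 9)
q = 9
w(H) = sqrt(1/9 + H) (w(H) = sqrt(H + 1/9) = sqrt(1/9 + H))
r(c) = 15 (r(c) = 10 + 5 = 15)
D = sqrt(82)/3 (D = sqrt(1 + 9*9)/3 = sqrt(1 + 81)/3 = sqrt(82)/3 ≈ 3.0185)
D + r(12 - 1*(-11)) = sqrt(82)/3 + 15 = 15 + sqrt(82)/3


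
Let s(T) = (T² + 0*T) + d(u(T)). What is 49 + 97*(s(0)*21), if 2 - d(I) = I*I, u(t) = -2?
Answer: -4025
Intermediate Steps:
d(I) = 2 - I² (d(I) = 2 - I*I = 2 - I²)
s(T) = -2 + T² (s(T) = (T² + 0*T) + (2 - 1*(-2)²) = (T² + 0) + (2 - 1*4) = T² + (2 - 4) = T² - 2 = -2 + T²)
49 + 97*(s(0)*21) = 49 + 97*((-2 + 0²)*21) = 49 + 97*((-2 + 0)*21) = 49 + 97*(-2*21) = 49 + 97*(-42) = 49 - 4074 = -4025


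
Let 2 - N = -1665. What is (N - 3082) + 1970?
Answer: 555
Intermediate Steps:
N = 1667 (N = 2 - 1*(-1665) = 2 + 1665 = 1667)
(N - 3082) + 1970 = (1667 - 3082) + 1970 = -1415 + 1970 = 555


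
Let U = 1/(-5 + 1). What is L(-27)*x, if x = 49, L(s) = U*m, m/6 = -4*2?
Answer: 588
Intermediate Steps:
m = -48 (m = 6*(-4*2) = 6*(-8) = -48)
U = -1/4 (U = 1/(-4) = -1/4 ≈ -0.25000)
L(s) = 12 (L(s) = -1/4*(-48) = 12)
L(-27)*x = 12*49 = 588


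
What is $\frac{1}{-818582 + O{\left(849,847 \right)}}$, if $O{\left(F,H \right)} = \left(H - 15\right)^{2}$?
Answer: $- \frac{1}{126358} \approx -7.914 \cdot 10^{-6}$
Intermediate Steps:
$O{\left(F,H \right)} = \left(-15 + H\right)^{2}$
$\frac{1}{-818582 + O{\left(849,847 \right)}} = \frac{1}{-818582 + \left(-15 + 847\right)^{2}} = \frac{1}{-818582 + 832^{2}} = \frac{1}{-818582 + 692224} = \frac{1}{-126358} = - \frac{1}{126358}$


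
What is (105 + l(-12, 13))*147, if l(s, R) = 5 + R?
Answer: 18081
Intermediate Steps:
(105 + l(-12, 13))*147 = (105 + (5 + 13))*147 = (105 + 18)*147 = 123*147 = 18081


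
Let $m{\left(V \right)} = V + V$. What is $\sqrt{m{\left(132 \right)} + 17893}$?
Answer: $\sqrt{18157} \approx 134.75$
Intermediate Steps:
$m{\left(V \right)} = 2 V$
$\sqrt{m{\left(132 \right)} + 17893} = \sqrt{2 \cdot 132 + 17893} = \sqrt{264 + 17893} = \sqrt{18157}$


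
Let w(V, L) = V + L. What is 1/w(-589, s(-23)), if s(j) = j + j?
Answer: -1/635 ≈ -0.0015748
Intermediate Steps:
s(j) = 2*j
w(V, L) = L + V
1/w(-589, s(-23)) = 1/(2*(-23) - 589) = 1/(-46 - 589) = 1/(-635) = -1/635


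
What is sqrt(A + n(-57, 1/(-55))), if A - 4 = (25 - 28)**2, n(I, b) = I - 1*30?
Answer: I*sqrt(74) ≈ 8.6023*I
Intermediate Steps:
n(I, b) = -30 + I (n(I, b) = I - 30 = -30 + I)
A = 13 (A = 4 + (25 - 28)**2 = 4 + (-3)**2 = 4 + 9 = 13)
sqrt(A + n(-57, 1/(-55))) = sqrt(13 + (-30 - 57)) = sqrt(13 - 87) = sqrt(-74) = I*sqrt(74)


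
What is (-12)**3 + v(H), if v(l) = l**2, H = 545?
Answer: 295297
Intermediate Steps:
(-12)**3 + v(H) = (-12)**3 + 545**2 = -1728 + 297025 = 295297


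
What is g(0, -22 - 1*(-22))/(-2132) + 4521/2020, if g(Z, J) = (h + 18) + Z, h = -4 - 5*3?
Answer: 1205099/538330 ≈ 2.2386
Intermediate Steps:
h = -19 (h = -4 - 15 = -19)
g(Z, J) = -1 + Z (g(Z, J) = (-19 + 18) + Z = -1 + Z)
g(0, -22 - 1*(-22))/(-2132) + 4521/2020 = (-1 + 0)/(-2132) + 4521/2020 = -1*(-1/2132) + 4521*(1/2020) = 1/2132 + 4521/2020 = 1205099/538330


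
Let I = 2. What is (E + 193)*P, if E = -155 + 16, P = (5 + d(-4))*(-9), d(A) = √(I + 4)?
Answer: -2430 - 486*√6 ≈ -3620.5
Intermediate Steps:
d(A) = √6 (d(A) = √(2 + 4) = √6)
P = -45 - 9*√6 (P = (5 + √6)*(-9) = -45 - 9*√6 ≈ -67.045)
E = -139
(E + 193)*P = (-139 + 193)*(-45 - 9*√6) = 54*(-45 - 9*√6) = -2430 - 486*√6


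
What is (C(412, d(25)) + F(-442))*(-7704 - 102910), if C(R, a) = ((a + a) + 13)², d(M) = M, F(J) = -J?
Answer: -487918354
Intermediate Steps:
C(R, a) = (13 + 2*a)² (C(R, a) = (2*a + 13)² = (13 + 2*a)²)
(C(412, d(25)) + F(-442))*(-7704 - 102910) = ((13 + 2*25)² - 1*(-442))*(-7704 - 102910) = ((13 + 50)² + 442)*(-110614) = (63² + 442)*(-110614) = (3969 + 442)*(-110614) = 4411*(-110614) = -487918354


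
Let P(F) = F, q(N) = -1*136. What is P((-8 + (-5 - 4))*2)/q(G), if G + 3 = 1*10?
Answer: ¼ ≈ 0.25000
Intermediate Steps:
G = 7 (G = -3 + 1*10 = -3 + 10 = 7)
q(N) = -136
P((-8 + (-5 - 4))*2)/q(G) = ((-8 + (-5 - 4))*2)/(-136) = ((-8 - 9)*2)*(-1/136) = -17*2*(-1/136) = -34*(-1/136) = ¼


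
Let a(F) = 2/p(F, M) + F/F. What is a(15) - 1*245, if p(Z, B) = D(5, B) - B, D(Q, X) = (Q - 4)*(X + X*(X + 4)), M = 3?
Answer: -5122/21 ≈ -243.90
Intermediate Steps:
D(Q, X) = (-4 + Q)*(X + X*(4 + X))
p(Z, B) = -B + B*(5 + B) (p(Z, B) = B*(-20 - 4*B + 5*5 + 5*B) - B = B*(-20 - 4*B + 25 + 5*B) - B = B*(5 + B) - B = -B + B*(5 + B))
a(F) = 23/21 (a(F) = 2/((3*(4 + 3))) + F/F = 2/((3*7)) + 1 = 2/21 + 1 = 23/21)
a(15) - 1*245 = 23/21 - 1*245 = 23/21 - 245 = -5122/21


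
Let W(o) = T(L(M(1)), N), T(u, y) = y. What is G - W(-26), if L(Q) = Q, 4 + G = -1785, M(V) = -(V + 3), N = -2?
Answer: -1787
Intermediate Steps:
M(V) = -3 - V (M(V) = -(3 + V) = -3 - V)
G = -1789 (G = -4 - 1785 = -1789)
W(o) = -2
G - W(-26) = -1789 - 1*(-2) = -1789 + 2 = -1787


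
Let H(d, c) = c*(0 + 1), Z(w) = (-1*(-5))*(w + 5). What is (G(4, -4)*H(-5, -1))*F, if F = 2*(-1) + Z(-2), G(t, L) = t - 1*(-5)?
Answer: -117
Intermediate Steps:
Z(w) = 25 + 5*w (Z(w) = 5*(5 + w) = 25 + 5*w)
H(d, c) = c (H(d, c) = c*1 = c)
G(t, L) = 5 + t (G(t, L) = t + 5 = 5 + t)
F = 13 (F = 2*(-1) + (25 + 5*(-2)) = -2 + (25 - 10) = -2 + 15 = 13)
(G(4, -4)*H(-5, -1))*F = ((5 + 4)*(-1))*13 = (9*(-1))*13 = -9*13 = -117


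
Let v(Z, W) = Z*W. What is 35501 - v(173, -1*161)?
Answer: 63354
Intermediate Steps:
v(Z, W) = W*Z
35501 - v(173, -1*161) = 35501 - (-1*161)*173 = 35501 - (-161)*173 = 35501 - 1*(-27853) = 35501 + 27853 = 63354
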